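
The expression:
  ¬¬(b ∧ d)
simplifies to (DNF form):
b ∧ d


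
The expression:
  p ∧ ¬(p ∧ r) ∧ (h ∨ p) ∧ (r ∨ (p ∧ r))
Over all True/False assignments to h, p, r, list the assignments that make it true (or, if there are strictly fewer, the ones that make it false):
is never true.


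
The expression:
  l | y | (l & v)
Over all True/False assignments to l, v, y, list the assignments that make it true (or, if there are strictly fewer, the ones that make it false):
is false only for:
  l=False, v=False, y=False;
  l=False, v=True, y=False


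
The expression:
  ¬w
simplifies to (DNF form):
¬w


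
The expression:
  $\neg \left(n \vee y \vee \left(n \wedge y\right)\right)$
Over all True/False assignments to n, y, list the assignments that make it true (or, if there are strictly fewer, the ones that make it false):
is true only for:
  n=False, y=False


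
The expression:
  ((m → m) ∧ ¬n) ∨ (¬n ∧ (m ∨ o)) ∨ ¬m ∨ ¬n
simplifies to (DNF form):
¬m ∨ ¬n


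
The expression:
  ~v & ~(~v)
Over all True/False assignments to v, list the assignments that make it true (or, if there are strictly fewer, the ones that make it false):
is never true.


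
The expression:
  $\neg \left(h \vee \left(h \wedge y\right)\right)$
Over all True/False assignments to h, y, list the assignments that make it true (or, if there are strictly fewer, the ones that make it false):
is true only for:
  h=False, y=False;
  h=False, y=True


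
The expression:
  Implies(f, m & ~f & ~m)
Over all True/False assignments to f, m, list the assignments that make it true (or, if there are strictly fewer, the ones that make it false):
is true only for:
  f=False, m=False;
  f=False, m=True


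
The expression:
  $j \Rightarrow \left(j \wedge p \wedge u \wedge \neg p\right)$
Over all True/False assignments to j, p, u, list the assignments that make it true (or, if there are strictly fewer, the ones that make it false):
is true only for:
  j=False, p=False, u=False;
  j=False, p=False, u=True;
  j=False, p=True, u=False;
  j=False, p=True, u=True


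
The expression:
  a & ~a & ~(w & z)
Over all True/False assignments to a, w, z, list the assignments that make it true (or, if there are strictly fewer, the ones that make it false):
is never true.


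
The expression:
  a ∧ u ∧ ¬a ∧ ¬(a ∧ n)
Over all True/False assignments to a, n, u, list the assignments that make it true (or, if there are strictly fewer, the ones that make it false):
is never true.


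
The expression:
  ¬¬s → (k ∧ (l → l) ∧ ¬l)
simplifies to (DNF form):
(k ∧ ¬l) ∨ ¬s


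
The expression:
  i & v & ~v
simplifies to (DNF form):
False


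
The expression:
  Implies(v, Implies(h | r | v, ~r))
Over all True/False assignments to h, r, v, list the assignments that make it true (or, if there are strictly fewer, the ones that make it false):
is false only for:
  h=False, r=True, v=True;
  h=True, r=True, v=True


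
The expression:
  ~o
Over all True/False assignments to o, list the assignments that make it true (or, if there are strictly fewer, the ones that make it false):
is true only for:
  o=False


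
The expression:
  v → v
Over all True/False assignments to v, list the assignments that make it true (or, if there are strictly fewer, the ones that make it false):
is always true.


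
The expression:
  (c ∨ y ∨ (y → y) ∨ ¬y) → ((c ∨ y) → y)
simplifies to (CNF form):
y ∨ ¬c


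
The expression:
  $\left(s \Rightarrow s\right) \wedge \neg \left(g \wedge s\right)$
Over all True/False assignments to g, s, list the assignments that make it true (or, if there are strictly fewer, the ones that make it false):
is false only for:
  g=True, s=True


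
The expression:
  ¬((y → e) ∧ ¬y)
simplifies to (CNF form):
y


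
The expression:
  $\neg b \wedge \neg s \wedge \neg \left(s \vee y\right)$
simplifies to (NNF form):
$\neg b \wedge \neg s \wedge \neg y$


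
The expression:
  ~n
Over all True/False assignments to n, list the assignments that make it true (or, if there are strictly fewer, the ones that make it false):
is true only for:
  n=False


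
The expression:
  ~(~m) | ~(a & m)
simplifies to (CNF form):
True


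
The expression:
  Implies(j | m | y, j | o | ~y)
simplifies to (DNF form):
j | o | ~y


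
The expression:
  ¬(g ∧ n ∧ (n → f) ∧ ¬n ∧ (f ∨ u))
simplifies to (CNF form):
True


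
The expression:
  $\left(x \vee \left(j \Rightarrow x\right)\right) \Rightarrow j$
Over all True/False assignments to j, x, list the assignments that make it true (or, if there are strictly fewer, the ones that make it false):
is true only for:
  j=True, x=False;
  j=True, x=True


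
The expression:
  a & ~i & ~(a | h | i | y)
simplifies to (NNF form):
False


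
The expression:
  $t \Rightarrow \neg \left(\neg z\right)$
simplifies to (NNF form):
$z \vee \neg t$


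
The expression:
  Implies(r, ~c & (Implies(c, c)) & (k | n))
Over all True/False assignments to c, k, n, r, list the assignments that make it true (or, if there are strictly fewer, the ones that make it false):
is false only for:
  c=False, k=False, n=False, r=True;
  c=True, k=False, n=False, r=True;
  c=True, k=False, n=True, r=True;
  c=True, k=True, n=False, r=True;
  c=True, k=True, n=True, r=True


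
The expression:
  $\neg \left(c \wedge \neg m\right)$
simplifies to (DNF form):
$m \vee \neg c$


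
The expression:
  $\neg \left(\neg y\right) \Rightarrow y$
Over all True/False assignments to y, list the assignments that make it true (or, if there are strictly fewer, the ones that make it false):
is always true.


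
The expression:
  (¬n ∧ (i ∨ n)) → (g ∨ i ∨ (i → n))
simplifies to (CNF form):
True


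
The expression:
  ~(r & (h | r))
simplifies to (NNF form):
~r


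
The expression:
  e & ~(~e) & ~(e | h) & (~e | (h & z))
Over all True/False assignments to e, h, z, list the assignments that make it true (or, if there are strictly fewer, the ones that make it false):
is never true.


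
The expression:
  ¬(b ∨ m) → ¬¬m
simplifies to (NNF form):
b ∨ m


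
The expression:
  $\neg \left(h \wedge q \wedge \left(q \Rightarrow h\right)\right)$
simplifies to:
$\neg h \vee \neg q$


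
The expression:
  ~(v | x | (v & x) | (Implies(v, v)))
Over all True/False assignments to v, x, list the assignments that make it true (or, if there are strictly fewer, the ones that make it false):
is never true.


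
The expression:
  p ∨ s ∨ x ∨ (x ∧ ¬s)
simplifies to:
p ∨ s ∨ x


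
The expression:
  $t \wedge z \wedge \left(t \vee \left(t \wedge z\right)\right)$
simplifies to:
$t \wedge z$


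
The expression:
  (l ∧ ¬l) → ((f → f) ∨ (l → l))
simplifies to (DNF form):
True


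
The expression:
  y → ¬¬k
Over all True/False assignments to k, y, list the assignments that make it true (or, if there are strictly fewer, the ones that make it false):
is false only for:
  k=False, y=True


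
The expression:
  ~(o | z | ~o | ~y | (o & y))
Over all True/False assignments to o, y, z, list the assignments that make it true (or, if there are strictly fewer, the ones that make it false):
is never true.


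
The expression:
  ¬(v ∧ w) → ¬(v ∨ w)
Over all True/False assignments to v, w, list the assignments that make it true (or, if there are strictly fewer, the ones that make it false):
is true only for:
  v=False, w=False;
  v=True, w=True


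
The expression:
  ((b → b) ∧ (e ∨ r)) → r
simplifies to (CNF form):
r ∨ ¬e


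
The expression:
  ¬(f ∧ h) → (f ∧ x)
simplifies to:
f ∧ (h ∨ x)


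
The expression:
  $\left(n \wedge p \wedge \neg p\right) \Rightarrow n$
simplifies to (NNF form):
$\text{True}$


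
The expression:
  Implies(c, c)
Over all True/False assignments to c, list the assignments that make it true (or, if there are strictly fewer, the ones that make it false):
is always true.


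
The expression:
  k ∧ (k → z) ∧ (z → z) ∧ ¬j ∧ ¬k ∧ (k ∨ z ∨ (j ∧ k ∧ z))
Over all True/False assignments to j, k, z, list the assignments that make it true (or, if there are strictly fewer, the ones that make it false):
is never true.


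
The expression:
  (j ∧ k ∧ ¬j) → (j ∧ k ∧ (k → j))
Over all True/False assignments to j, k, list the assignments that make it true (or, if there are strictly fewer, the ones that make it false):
is always true.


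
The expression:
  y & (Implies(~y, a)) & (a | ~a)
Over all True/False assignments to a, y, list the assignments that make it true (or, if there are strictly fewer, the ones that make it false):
is true only for:
  a=False, y=True;
  a=True, y=True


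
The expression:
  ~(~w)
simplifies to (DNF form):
w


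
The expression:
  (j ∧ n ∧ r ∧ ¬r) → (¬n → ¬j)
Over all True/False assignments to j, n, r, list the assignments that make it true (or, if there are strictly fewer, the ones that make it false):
is always true.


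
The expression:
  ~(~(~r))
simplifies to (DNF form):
~r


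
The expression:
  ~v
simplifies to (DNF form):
~v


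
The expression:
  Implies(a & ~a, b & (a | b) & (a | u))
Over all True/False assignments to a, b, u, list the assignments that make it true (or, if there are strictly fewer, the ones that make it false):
is always true.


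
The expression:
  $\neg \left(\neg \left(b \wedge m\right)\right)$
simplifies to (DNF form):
$b \wedge m$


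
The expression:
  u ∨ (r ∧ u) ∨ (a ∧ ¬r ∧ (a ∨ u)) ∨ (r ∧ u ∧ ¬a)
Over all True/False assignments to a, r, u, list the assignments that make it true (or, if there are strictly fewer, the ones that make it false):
is false only for:
  a=False, r=False, u=False;
  a=False, r=True, u=False;
  a=True, r=True, u=False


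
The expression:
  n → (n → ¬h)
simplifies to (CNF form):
¬h ∨ ¬n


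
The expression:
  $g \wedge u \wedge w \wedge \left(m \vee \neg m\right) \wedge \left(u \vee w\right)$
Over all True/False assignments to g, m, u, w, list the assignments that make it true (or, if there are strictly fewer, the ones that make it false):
is true only for:
  g=True, m=False, u=True, w=True;
  g=True, m=True, u=True, w=True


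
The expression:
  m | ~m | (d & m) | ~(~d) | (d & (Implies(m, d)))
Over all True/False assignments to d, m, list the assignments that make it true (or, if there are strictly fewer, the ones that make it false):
is always true.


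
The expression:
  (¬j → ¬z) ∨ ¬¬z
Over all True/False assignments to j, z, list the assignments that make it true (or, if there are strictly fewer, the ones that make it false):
is always true.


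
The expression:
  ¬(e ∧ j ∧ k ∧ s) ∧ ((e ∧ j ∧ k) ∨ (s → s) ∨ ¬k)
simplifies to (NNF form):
¬e ∨ ¬j ∨ ¬k ∨ ¬s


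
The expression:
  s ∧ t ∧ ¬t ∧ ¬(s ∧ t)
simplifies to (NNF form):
False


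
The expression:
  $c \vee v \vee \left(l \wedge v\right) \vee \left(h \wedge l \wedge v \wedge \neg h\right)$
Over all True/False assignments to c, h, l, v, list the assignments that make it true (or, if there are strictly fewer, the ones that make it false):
is false only for:
  c=False, h=False, l=False, v=False;
  c=False, h=False, l=True, v=False;
  c=False, h=True, l=False, v=False;
  c=False, h=True, l=True, v=False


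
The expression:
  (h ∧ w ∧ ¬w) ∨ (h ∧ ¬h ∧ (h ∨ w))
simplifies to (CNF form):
False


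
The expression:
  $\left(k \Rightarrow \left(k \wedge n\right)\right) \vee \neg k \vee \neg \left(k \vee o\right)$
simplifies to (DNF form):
$n \vee \neg k$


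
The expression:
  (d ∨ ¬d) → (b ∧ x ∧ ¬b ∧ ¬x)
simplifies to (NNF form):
False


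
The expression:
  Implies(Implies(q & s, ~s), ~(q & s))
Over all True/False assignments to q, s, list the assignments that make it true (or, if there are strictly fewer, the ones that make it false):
is always true.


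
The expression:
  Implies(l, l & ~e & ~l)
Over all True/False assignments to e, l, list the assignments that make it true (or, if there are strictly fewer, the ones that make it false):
is true only for:
  e=False, l=False;
  e=True, l=False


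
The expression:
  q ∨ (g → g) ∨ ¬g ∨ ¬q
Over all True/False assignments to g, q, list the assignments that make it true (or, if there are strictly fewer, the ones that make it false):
is always true.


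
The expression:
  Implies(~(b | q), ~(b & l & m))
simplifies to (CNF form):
True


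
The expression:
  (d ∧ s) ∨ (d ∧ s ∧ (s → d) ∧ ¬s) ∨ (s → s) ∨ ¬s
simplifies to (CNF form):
True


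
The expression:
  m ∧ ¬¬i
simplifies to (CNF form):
i ∧ m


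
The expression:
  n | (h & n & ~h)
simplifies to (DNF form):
n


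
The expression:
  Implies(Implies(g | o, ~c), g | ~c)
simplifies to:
g | o | ~c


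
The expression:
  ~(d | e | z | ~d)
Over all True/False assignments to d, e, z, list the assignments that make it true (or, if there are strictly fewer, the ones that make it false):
is never true.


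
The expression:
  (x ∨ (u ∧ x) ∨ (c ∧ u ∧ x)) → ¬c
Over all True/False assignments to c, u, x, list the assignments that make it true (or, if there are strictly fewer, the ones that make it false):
is false only for:
  c=True, u=False, x=True;
  c=True, u=True, x=True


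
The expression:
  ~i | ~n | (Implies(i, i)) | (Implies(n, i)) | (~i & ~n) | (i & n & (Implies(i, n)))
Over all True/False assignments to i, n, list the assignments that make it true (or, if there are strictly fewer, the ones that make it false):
is always true.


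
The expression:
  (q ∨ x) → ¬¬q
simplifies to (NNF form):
q ∨ ¬x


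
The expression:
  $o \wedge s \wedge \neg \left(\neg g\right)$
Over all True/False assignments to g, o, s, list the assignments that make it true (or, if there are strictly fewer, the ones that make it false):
is true only for:
  g=True, o=True, s=True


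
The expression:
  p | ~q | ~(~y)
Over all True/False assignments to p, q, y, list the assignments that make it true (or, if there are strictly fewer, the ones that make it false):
is false only for:
  p=False, q=True, y=False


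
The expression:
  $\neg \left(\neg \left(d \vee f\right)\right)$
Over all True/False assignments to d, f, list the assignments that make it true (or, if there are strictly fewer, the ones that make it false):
is false only for:
  d=False, f=False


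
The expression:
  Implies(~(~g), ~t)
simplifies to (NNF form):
~g | ~t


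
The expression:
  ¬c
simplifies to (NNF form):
¬c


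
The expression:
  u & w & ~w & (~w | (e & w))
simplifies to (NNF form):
False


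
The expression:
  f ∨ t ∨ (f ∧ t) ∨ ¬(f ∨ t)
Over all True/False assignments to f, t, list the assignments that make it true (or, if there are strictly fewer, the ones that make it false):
is always true.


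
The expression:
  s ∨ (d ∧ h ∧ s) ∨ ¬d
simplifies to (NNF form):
s ∨ ¬d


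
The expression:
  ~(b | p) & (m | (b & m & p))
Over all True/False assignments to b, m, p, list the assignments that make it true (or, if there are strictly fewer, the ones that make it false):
is true only for:
  b=False, m=True, p=False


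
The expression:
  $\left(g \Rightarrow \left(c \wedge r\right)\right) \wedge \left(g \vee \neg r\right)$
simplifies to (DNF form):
$\left(\neg g \wedge \neg r\right) \vee \left(c \wedge g \wedge r\right)$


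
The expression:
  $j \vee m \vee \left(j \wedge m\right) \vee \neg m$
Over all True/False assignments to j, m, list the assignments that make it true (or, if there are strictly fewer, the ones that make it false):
is always true.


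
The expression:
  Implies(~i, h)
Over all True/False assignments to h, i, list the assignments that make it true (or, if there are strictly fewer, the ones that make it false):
is false only for:
  h=False, i=False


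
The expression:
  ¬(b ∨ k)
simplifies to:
¬b ∧ ¬k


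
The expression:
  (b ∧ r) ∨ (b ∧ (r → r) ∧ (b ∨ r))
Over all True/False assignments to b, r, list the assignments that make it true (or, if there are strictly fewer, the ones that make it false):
is true only for:
  b=True, r=False;
  b=True, r=True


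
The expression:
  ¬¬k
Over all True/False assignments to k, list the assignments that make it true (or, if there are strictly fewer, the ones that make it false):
is true only for:
  k=True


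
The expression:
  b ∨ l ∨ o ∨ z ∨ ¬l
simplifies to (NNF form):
True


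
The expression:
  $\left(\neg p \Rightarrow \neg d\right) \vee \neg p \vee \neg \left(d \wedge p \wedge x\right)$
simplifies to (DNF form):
$\text{True}$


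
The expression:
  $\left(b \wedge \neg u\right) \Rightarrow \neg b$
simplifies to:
$u \vee \neg b$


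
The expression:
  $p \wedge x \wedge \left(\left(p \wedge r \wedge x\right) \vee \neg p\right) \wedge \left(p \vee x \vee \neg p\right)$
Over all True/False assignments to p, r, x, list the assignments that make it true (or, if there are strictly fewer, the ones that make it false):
is true only for:
  p=True, r=True, x=True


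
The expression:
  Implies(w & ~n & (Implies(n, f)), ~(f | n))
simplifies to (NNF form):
n | ~f | ~w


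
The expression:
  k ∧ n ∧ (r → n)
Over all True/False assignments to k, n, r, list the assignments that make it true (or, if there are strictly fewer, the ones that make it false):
is true only for:
  k=True, n=True, r=False;
  k=True, n=True, r=True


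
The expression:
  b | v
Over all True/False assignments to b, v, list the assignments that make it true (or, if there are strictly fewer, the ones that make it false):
is false only for:
  b=False, v=False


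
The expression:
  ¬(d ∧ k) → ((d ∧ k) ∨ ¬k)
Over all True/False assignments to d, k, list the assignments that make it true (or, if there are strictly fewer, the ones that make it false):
is false only for:
  d=False, k=True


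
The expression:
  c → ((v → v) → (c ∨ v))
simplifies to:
True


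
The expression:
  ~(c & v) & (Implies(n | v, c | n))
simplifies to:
~v | (n & ~c)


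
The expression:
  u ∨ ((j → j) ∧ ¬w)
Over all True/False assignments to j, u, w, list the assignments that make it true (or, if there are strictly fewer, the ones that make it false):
is false only for:
  j=False, u=False, w=True;
  j=True, u=False, w=True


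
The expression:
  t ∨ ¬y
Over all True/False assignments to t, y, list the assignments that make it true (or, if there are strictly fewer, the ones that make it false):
is false only for:
  t=False, y=True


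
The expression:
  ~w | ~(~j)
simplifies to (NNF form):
j | ~w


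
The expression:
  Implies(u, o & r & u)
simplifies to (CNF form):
(o | ~u) & (r | ~u)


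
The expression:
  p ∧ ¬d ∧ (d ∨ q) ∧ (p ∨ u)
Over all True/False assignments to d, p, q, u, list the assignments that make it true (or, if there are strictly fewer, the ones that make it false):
is true only for:
  d=False, p=True, q=True, u=False;
  d=False, p=True, q=True, u=True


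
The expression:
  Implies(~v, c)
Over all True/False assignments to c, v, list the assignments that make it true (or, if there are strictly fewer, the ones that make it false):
is false only for:
  c=False, v=False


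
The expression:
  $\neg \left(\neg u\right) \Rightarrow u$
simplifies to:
$\text{True}$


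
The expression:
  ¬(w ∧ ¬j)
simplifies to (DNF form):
j ∨ ¬w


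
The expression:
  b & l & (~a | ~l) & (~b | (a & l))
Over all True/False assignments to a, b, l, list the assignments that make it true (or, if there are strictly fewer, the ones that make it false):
is never true.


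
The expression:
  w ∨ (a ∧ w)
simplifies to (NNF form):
w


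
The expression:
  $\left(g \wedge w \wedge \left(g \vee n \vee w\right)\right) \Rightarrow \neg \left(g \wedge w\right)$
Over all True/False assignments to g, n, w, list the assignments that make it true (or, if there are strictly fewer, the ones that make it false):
is false only for:
  g=True, n=False, w=True;
  g=True, n=True, w=True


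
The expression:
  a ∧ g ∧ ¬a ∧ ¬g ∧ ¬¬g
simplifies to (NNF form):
False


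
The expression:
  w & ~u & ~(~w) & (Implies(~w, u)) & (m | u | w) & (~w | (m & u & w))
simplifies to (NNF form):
False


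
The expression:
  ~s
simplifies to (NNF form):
~s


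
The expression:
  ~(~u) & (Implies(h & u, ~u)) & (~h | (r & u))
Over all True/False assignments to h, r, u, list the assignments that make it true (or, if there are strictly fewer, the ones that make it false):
is true only for:
  h=False, r=False, u=True;
  h=False, r=True, u=True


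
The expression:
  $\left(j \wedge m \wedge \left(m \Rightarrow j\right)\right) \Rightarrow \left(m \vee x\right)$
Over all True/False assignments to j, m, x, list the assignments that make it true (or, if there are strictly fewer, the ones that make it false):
is always true.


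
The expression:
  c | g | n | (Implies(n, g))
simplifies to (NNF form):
True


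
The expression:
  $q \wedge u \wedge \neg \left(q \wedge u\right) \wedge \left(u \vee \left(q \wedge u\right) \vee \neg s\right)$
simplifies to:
$\text{False}$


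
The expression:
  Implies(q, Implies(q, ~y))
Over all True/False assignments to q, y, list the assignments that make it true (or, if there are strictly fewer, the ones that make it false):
is false only for:
  q=True, y=True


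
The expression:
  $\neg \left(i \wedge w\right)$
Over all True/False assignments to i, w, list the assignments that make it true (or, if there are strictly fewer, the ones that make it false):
is false only for:
  i=True, w=True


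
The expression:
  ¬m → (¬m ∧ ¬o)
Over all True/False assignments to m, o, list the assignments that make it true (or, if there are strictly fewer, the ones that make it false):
is false only for:
  m=False, o=True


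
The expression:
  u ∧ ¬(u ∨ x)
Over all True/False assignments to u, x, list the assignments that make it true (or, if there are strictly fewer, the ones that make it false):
is never true.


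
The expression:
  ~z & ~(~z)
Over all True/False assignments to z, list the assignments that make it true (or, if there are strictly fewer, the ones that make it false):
is never true.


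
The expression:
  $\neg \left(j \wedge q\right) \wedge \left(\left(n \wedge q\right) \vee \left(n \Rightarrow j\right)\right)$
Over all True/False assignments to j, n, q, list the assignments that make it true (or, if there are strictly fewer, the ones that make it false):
is false only for:
  j=False, n=True, q=False;
  j=True, n=False, q=True;
  j=True, n=True, q=True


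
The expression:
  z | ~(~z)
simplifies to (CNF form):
z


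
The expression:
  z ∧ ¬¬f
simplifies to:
f ∧ z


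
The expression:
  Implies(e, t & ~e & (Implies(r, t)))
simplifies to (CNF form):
~e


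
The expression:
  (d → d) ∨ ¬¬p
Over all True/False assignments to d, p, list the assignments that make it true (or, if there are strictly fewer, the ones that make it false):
is always true.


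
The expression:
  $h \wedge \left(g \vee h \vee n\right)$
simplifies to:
$h$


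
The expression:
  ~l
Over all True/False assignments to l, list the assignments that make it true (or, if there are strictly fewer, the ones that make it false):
is true only for:
  l=False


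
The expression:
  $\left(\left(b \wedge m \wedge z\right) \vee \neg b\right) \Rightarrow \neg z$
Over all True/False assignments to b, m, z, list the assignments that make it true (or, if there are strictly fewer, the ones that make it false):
is false only for:
  b=False, m=False, z=True;
  b=False, m=True, z=True;
  b=True, m=True, z=True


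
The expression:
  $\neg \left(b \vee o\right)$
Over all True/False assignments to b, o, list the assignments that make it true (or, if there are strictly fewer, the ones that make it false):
is true only for:
  b=False, o=False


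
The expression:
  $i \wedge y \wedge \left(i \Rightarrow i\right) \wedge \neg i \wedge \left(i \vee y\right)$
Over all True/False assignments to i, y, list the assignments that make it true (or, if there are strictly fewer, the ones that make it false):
is never true.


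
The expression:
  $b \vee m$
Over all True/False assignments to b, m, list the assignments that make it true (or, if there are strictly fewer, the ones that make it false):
is false only for:
  b=False, m=False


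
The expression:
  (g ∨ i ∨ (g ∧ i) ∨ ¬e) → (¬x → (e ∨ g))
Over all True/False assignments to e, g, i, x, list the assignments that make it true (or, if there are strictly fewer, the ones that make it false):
is false only for:
  e=False, g=False, i=False, x=False;
  e=False, g=False, i=True, x=False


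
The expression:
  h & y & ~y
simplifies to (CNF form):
False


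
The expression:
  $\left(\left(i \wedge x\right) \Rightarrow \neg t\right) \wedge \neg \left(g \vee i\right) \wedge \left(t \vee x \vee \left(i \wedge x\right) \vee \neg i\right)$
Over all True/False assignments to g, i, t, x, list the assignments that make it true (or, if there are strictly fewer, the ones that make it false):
is true only for:
  g=False, i=False, t=False, x=False;
  g=False, i=False, t=False, x=True;
  g=False, i=False, t=True, x=False;
  g=False, i=False, t=True, x=True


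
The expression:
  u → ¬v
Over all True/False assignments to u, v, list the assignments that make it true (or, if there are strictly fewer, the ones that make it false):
is false only for:
  u=True, v=True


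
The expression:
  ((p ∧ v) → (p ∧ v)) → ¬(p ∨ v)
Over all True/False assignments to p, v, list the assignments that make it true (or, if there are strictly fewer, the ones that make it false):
is true only for:
  p=False, v=False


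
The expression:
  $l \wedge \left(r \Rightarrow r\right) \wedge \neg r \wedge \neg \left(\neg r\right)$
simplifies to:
$\text{False}$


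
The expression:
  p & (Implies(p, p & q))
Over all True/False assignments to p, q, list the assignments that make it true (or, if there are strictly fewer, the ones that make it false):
is true only for:
  p=True, q=True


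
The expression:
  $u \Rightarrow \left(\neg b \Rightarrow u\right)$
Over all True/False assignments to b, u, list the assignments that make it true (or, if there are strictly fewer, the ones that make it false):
is always true.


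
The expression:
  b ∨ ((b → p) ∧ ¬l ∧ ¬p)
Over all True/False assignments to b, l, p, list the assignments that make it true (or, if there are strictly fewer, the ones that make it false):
is false only for:
  b=False, l=False, p=True;
  b=False, l=True, p=False;
  b=False, l=True, p=True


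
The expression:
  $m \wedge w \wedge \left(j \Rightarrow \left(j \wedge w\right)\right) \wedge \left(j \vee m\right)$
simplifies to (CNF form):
$m \wedge w$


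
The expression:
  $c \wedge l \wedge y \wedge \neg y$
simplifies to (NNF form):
$\text{False}$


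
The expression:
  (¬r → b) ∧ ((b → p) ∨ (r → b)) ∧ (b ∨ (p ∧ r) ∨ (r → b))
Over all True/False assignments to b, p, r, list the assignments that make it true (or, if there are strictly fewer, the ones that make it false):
is false only for:
  b=False, p=False, r=False;
  b=False, p=False, r=True;
  b=False, p=True, r=False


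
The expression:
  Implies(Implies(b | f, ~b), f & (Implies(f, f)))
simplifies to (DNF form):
b | f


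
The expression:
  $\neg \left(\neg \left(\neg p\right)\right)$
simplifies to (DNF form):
$\neg p$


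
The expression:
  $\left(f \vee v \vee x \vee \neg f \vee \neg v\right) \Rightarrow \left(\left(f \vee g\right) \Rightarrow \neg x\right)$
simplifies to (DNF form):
$\left(\neg f \wedge \neg g\right) \vee \neg x$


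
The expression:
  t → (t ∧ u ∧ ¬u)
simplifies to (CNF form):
¬t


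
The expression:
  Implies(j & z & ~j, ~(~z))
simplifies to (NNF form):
True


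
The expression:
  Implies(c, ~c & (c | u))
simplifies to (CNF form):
~c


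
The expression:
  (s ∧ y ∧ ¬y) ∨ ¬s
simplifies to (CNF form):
¬s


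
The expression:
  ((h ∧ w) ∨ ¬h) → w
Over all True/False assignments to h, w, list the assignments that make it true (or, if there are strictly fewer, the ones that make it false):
is false only for:
  h=False, w=False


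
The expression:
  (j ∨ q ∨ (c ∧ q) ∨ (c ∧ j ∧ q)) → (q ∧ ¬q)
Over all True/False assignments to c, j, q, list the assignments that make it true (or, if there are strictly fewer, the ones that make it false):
is true only for:
  c=False, j=False, q=False;
  c=True, j=False, q=False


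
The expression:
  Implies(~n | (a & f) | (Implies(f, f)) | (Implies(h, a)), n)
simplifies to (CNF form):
n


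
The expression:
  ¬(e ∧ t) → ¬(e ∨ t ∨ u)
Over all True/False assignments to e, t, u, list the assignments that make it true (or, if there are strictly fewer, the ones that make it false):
is true only for:
  e=False, t=False, u=False;
  e=True, t=True, u=False;
  e=True, t=True, u=True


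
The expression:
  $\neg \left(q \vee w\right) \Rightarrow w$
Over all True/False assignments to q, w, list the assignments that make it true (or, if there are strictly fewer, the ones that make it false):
is false only for:
  q=False, w=False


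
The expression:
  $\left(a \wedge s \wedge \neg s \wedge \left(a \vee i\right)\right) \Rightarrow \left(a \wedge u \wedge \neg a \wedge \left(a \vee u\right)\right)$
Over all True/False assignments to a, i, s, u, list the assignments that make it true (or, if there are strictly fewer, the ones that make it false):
is always true.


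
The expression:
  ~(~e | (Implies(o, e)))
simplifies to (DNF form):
False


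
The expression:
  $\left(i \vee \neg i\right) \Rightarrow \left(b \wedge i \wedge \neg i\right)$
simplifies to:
$\text{False}$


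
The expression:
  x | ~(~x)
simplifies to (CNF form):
x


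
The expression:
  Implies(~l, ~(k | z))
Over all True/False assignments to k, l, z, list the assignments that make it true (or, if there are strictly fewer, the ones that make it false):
is false only for:
  k=False, l=False, z=True;
  k=True, l=False, z=False;
  k=True, l=False, z=True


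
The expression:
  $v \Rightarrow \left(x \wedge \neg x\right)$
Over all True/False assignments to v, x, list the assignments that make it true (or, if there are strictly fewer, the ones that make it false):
is true only for:
  v=False, x=False;
  v=False, x=True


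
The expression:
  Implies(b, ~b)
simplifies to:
~b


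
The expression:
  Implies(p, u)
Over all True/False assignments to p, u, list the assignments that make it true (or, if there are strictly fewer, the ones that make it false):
is false only for:
  p=True, u=False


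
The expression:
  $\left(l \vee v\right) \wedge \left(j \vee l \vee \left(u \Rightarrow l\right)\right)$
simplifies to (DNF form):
$l \vee \left(j \wedge v\right) \vee \left(v \wedge \neg u\right)$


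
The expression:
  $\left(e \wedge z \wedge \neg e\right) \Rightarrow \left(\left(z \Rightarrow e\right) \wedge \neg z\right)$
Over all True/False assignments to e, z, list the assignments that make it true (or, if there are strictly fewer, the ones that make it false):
is always true.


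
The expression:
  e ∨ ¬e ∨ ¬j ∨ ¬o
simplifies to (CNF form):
True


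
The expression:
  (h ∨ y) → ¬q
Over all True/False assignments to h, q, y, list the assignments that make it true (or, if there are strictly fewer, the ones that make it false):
is false only for:
  h=False, q=True, y=True;
  h=True, q=True, y=False;
  h=True, q=True, y=True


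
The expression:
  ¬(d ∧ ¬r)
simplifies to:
r ∨ ¬d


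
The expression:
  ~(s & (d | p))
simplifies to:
~s | (~d & ~p)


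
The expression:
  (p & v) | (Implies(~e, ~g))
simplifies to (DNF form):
e | ~g | (p & v)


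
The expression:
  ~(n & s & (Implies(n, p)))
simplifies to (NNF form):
~n | ~p | ~s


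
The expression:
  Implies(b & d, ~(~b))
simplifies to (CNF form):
True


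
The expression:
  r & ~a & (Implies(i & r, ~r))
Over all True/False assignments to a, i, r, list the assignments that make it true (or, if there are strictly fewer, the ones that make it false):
is true only for:
  a=False, i=False, r=True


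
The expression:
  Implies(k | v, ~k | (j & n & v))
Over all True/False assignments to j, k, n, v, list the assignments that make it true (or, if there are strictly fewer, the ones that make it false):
is false only for:
  j=False, k=True, n=False, v=False;
  j=False, k=True, n=False, v=True;
  j=False, k=True, n=True, v=False;
  j=False, k=True, n=True, v=True;
  j=True, k=True, n=False, v=False;
  j=True, k=True, n=False, v=True;
  j=True, k=True, n=True, v=False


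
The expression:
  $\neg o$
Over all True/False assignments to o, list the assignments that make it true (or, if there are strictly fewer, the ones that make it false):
is true only for:
  o=False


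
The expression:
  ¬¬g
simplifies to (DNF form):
g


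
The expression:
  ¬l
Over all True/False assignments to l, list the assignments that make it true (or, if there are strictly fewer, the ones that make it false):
is true only for:
  l=False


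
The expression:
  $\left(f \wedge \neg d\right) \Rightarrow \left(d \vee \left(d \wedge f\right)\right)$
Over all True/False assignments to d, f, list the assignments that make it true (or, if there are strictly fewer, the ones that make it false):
is false only for:
  d=False, f=True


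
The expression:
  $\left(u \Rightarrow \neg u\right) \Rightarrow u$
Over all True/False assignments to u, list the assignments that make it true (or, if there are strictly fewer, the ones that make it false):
is true only for:
  u=True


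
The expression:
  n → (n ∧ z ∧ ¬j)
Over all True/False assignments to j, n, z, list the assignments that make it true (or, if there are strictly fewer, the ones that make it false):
is false only for:
  j=False, n=True, z=False;
  j=True, n=True, z=False;
  j=True, n=True, z=True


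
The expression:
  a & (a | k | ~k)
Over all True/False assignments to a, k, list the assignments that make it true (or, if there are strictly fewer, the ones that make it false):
is true only for:
  a=True, k=False;
  a=True, k=True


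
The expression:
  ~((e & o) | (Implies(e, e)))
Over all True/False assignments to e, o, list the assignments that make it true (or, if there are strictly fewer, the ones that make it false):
is never true.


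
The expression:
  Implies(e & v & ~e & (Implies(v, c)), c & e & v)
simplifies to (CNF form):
True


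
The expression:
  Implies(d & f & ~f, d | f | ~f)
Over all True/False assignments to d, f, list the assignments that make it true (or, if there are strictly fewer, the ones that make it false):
is always true.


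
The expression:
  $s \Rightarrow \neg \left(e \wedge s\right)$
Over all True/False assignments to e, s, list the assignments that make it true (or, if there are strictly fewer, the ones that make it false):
is false only for:
  e=True, s=True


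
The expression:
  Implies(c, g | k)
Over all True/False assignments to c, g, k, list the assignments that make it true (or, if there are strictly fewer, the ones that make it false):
is false only for:
  c=True, g=False, k=False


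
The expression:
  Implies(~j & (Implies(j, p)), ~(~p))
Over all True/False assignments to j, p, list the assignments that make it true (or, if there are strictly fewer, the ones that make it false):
is false only for:
  j=False, p=False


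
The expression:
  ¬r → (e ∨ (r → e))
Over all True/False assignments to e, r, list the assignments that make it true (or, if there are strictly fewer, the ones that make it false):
is always true.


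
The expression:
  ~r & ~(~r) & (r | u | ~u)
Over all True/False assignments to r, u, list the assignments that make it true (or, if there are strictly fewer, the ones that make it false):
is never true.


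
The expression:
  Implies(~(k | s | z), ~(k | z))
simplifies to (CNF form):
True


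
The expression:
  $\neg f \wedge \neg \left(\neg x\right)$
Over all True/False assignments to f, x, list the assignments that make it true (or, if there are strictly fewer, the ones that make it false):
is true only for:
  f=False, x=True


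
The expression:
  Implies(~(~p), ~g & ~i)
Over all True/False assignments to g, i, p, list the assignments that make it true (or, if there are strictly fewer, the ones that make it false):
is false only for:
  g=False, i=True, p=True;
  g=True, i=False, p=True;
  g=True, i=True, p=True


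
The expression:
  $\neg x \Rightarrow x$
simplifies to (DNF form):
$x$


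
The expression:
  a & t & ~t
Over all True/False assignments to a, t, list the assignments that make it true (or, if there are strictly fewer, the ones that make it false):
is never true.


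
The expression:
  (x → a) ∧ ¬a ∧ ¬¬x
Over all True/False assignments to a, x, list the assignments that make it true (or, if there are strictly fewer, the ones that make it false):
is never true.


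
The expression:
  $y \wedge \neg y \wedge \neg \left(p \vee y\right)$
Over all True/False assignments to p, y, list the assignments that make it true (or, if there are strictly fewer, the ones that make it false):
is never true.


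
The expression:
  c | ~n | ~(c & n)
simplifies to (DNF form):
True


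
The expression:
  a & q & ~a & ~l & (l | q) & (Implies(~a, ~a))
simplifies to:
False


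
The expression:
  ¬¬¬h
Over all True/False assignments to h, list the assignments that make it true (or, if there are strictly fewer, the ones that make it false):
is true only for:
  h=False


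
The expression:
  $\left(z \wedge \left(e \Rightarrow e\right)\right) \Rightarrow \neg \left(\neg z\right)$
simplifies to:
$\text{True}$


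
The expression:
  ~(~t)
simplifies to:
t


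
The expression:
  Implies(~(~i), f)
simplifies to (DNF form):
f | ~i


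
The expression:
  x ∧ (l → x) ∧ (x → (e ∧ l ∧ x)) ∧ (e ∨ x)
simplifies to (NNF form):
e ∧ l ∧ x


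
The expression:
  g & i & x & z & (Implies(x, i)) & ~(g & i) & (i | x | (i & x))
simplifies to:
False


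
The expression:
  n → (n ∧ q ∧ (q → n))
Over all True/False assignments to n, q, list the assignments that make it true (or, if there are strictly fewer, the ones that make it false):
is false only for:
  n=True, q=False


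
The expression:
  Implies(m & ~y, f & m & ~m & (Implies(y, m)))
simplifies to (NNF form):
y | ~m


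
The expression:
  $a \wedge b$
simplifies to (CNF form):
$a \wedge b$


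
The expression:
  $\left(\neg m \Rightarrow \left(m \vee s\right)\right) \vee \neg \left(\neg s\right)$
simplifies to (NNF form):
$m \vee s$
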